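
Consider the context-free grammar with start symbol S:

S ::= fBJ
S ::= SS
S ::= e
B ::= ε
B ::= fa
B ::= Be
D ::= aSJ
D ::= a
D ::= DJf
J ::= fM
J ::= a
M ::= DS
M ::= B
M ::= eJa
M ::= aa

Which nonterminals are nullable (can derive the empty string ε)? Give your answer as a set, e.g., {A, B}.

Directly nullable (have an ε-rule): {B}.
M is nullable via M -> B (every symbol on the right is already known nullable).
Not nullable: D, J, S — each has a terminal in every rule's right-hand side or depends on a non-nullable symbol.

{B, M}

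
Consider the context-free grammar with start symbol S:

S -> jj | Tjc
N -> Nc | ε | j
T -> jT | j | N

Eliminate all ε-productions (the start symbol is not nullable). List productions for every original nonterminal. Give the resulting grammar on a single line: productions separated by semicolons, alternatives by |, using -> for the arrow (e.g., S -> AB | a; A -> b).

S -> jc | jj | Tjc; N -> c | j | Nc; T -> N | j | jT

Nullable set: {N, T}.
S -> Tjc: T nullable, giving Tjc | jc.
Drop N -> ε.
N -> Nc: N nullable, giving Nc | c.
T -> N: N nullable, giving N.
T -> jT: T nullable, giving j | jT.
Unchanged (no nullable symbols): S -> jj; N -> j; T -> j.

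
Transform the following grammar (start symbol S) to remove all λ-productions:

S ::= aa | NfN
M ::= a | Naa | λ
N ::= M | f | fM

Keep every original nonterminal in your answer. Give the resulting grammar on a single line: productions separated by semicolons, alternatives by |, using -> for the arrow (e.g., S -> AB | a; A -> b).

S -> f | Nf | aa | fN | NfN; M -> a | aa | Naa; N -> M | f | fM

Nullable set: {M, N}.
S -> NfN: N, N nullable, giving Nf | NfN | f | fN.
Drop M -> λ.
M -> Naa: N nullable, giving Naa | aa.
N -> M: M nullable, giving M.
N -> fM: M nullable, giving f | fM.
Unchanged (no nullable symbols): S -> aa; M -> a; N -> f.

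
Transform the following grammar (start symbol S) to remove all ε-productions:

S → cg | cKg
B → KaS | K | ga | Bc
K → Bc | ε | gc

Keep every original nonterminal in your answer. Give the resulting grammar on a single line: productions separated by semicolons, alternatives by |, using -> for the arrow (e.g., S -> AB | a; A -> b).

S -> cg | cKg; B -> K | c | Bc | aS | ga | KaS; K -> c | Bc | gc

Nullable set: {B, K}.
S -> cKg: K nullable, giving cKg | cg.
B -> Bc: B nullable, giving Bc | c.
B -> K: K nullable, giving K.
B -> KaS: K nullable, giving KaS | aS.
Drop K -> ε.
K -> Bc: B nullable, giving Bc | c.
Unchanged (no nullable symbols): S -> cg; B -> ga; K -> gc.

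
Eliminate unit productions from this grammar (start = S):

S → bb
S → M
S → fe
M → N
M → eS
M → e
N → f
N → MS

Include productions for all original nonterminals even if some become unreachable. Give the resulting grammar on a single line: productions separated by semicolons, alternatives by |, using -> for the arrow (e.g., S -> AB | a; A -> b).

Unit productions: M->N, S->M.
Unit pairs (A ⇒* B via units): (M,N), (S,M), (S,N).
S: inherits non-unit rules of {M, N, S} → MS | bb | e | eS | f | fe.
M: inherits non-unit rules of {M, N} → MS | e | eS | f.
N: inherits non-unit rules of {N} → MS | f.

S -> e | f | MS | bb | eS | fe; M -> e | f | MS | eS; N -> f | MS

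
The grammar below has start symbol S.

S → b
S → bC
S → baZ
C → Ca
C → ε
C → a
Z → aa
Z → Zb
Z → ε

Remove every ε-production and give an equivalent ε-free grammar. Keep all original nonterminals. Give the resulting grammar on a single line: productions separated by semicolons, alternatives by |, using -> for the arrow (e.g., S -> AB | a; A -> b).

S -> b | bC | ba | baZ; C -> a | Ca; Z -> b | Zb | aa

Nullable set: {C, Z}.
S -> bC: C nullable, giving b | bC.
S -> baZ: Z nullable, giving ba | baZ.
Drop C -> ε.
C -> Ca: C nullable, giving Ca | a.
Drop Z -> ε.
Z -> Zb: Z nullable, giving Zb | b.
Unchanged (no nullable symbols): S -> b; C -> a; Z -> aa.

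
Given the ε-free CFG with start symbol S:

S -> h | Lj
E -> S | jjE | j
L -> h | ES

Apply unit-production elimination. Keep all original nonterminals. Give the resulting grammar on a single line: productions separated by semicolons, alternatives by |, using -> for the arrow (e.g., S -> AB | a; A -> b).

Unit productions: E->S.
Unit pairs (A ⇒* B via units): (E,S).
S: inherits non-unit rules of {S} → Lj | h.
E: inherits non-unit rules of {E, S} → Lj | h | j | jjE.
L: inherits non-unit rules of {L} → ES | h.

S -> h | Lj; E -> h | j | Lj | jjE; L -> h | ES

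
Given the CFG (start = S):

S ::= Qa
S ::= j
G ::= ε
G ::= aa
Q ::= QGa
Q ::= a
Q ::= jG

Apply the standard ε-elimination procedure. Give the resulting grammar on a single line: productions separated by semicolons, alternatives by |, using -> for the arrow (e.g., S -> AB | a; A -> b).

Nullable set: {G}.
Drop G -> ε.
Q -> QGa: G nullable, giving QGa | Qa.
Q -> jG: G nullable, giving j | jG.
Unchanged (no nullable symbols): S -> Qa; S -> j; G -> aa; Q -> a.

S -> j | Qa; G -> aa; Q -> a | j | Qa | jG | QGa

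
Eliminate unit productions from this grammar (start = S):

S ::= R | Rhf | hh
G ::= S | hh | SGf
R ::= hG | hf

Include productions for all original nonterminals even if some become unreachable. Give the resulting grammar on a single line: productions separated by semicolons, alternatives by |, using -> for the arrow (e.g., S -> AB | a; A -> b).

Unit productions: G->S, S->R.
Unit pairs (A ⇒* B via units): (G,R), (G,S), (S,R).
S: inherits non-unit rules of {R, S} → Rhf | hG | hf | hh.
G: inherits non-unit rules of {G, R, S} → Rhf | SGf | hG | hf | hh.
R: inherits non-unit rules of {R} → hG | hf.

S -> hG | hf | hh | Rhf; G -> hG | hf | hh | Rhf | SGf; R -> hG | hf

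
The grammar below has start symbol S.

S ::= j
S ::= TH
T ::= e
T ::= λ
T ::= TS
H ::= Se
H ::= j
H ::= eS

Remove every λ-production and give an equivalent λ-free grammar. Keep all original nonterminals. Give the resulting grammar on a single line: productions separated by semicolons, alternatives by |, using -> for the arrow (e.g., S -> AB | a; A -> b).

S -> H | j | TH; H -> j | Se | eS; T -> S | e | TS

Nullable set: {T}.
S -> TH: T nullable, giving H | TH.
Drop T -> λ.
T -> TS: T nullable, giving S | TS.
Unchanged (no nullable symbols): S -> j; H -> Se; H -> eS; H -> j; T -> e.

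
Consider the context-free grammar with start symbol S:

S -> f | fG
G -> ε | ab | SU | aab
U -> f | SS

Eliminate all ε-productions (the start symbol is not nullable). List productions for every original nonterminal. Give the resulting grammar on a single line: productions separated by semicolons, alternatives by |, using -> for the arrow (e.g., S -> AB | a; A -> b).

S -> f | fG; G -> SU | ab | aab; U -> f | SS

Nullable set: {G}.
S -> fG: G nullable, giving f | fG.
Drop G -> ε.
Unchanged (no nullable symbols): S -> f; G -> SU; G -> aab; G -> ab; U -> SS; U -> f.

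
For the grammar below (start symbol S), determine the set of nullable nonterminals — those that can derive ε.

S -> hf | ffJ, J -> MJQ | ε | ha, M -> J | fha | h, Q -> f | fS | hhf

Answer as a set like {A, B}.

Directly nullable (have an ε-rule): {J}.
M is nullable via M -> J (every symbol on the right is already known nullable).
Not nullable: Q, S — each has a terminal in every rule's right-hand side or depends on a non-nullable symbol.

{J, M}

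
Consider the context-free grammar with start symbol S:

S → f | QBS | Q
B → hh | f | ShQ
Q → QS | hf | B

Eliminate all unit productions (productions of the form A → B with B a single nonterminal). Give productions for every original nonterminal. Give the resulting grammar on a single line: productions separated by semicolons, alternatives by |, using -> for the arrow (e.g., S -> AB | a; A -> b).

Unit productions: Q->B, S->Q.
Unit pairs (A ⇒* B via units): (Q,B), (S,B), (S,Q).
S: inherits non-unit rules of {B, Q, S} → QBS | QS | ShQ | f | hf | hh.
B: inherits non-unit rules of {B} → ShQ | f | hh.
Q: inherits non-unit rules of {B, Q} → QS | ShQ | f | hf | hh.

S -> f | QS | hf | hh | QBS | ShQ; B -> f | hh | ShQ; Q -> f | QS | hf | hh | ShQ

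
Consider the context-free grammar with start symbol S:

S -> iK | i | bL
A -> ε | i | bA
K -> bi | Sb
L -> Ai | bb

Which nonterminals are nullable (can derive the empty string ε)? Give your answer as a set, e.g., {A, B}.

{A}

Directly nullable (have an ε-rule): {A}.
Not nullable: K, L, S — each has a terminal in every rule's right-hand side or depends on a non-nullable symbol.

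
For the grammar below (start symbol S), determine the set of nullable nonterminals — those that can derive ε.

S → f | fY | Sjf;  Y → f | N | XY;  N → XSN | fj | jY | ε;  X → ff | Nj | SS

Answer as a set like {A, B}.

{N, Y}

Directly nullable (have an ε-rule): {N}.
Y is nullable via Y -> N (every symbol on the right is already known nullable).
Not nullable: S, X — each has a terminal in every rule's right-hand side or depends on a non-nullable symbol.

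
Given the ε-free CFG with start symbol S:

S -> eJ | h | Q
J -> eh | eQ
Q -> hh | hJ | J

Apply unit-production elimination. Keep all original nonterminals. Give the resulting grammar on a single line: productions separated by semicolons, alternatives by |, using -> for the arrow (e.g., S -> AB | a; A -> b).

S -> h | eJ | eQ | eh | hJ | hh; J -> eQ | eh; Q -> eQ | eh | hJ | hh

Unit productions: Q->J, S->Q.
Unit pairs (A ⇒* B via units): (Q,J), (S,J), (S,Q).
S: inherits non-unit rules of {J, Q, S} → eJ | eQ | eh | h | hJ | hh.
J: inherits non-unit rules of {J} → eQ | eh.
Q: inherits non-unit rules of {J, Q} → eQ | eh | hJ | hh.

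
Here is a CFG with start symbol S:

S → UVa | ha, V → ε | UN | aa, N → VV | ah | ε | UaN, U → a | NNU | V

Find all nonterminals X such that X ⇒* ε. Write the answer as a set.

{N, U, V}

Directly nullable (have an ε-rule): {N, V}.
U is nullable via U -> V (every symbol on the right is already known nullable).
Not nullable: S — each has a terminal in every rule's right-hand side or depends on a non-nullable symbol.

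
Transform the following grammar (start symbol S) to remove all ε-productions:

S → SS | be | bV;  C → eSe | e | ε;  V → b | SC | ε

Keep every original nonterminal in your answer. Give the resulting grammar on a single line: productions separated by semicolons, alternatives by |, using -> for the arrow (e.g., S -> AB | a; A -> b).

Nullable set: {C, V}.
S -> bV: V nullable, giving b | bV.
Drop C -> ε.
Drop V -> ε.
V -> SC: C nullable, giving S | SC.
Unchanged (no nullable symbols): S -> SS; S -> be; C -> e; C -> eSe; V -> b.

S -> b | SS | bV | be; C -> e | eSe; V -> S | b | SC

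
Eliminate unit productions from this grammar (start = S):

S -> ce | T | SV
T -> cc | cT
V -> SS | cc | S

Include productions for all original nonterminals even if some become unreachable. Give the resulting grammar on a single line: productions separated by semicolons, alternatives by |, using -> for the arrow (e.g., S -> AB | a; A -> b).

Unit productions: S->T, V->S.
Unit pairs (A ⇒* B via units): (S,T), (V,S), (V,T).
S: inherits non-unit rules of {S, T} → SV | cT | cc | ce.
T: inherits non-unit rules of {T} → cT | cc.
V: inherits non-unit rules of {S, T, V} → SS | SV | cT | cc | ce.

S -> SV | cT | cc | ce; T -> cT | cc; V -> SS | SV | cT | cc | ce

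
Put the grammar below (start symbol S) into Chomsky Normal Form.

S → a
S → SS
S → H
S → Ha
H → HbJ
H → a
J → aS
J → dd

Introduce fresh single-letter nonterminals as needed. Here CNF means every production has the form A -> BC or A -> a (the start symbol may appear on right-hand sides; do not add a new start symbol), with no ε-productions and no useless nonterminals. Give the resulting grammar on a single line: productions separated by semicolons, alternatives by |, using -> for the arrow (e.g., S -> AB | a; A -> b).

S -> a | HB | HE | SS; A -> b; B -> a; C -> d; D -> AJ; E -> AJ; H -> a | HD; J -> BS | CC

No ε-productions.
After unit-elimination: S -> a | Ha | SS | HbJ; H -> a | HbJ; J -> aS | dd.
TERM: introduce B -> a, A -> b, C -> d and substitute in every rule of length ≥2.
BIN: H -> HAJ becomes H -> HD, D -> AJ; S -> HAJ becomes S -> HE, E -> AJ.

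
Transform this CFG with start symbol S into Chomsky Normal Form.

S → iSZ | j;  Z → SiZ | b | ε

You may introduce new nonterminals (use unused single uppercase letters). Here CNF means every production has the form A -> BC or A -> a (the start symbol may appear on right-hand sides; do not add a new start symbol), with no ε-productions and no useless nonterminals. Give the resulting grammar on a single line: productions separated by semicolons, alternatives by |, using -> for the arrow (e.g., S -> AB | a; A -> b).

Nullable: {Z}; after ε-elimination: S -> j | iS | iSZ; Z -> b | Si | SiZ.
No unit productions to eliminate.
TERM: introduce A -> i and substitute in every rule of length ≥2.
BIN: S -> ASZ becomes S -> AB, B -> SZ; Z -> SAZ becomes Z -> SC, C -> AZ.

S -> j | AB | AS; A -> i; B -> SZ; C -> AZ; Z -> b | SA | SC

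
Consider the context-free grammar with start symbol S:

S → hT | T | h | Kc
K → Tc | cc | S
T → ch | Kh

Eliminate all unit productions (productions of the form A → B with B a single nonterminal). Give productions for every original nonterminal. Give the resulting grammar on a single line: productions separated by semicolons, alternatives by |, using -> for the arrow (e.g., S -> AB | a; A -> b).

Unit productions: K->S, S->T.
Unit pairs (A ⇒* B via units): (K,S), (K,T), (S,T).
S: inherits non-unit rules of {S, T} → Kc | Kh | ch | h | hT.
K: inherits non-unit rules of {K, S, T} → Kc | Kh | Tc | cc | ch | h | hT.
T: inherits non-unit rules of {T} → Kh | ch.

S -> h | Kc | Kh | ch | hT; K -> h | Kc | Kh | Tc | cc | ch | hT; T -> Kh | ch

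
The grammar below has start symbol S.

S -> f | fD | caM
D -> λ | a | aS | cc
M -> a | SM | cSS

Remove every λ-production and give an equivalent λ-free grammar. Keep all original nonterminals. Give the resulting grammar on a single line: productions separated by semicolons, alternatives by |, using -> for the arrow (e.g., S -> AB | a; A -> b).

Nullable set: {D}.
S -> fD: D nullable, giving f | fD.
Drop D -> λ.
Unchanged (no nullable symbols): S -> caM; S -> f; D -> a; D -> aS; D -> cc; M -> SM; M -> a; M -> cSS.

S -> f | fD | caM; D -> a | aS | cc; M -> a | SM | cSS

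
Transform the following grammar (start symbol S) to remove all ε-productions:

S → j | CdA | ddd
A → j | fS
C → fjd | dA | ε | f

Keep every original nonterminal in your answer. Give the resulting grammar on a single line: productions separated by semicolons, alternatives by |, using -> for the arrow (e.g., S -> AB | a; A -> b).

S -> j | dA | CdA | ddd; A -> j | fS; C -> f | dA | fjd

Nullable set: {C}.
S -> CdA: C nullable, giving CdA | dA.
Drop C -> ε.
Unchanged (no nullable symbols): S -> ddd; S -> j; A -> fS; A -> j; C -> dA; C -> f; C -> fjd.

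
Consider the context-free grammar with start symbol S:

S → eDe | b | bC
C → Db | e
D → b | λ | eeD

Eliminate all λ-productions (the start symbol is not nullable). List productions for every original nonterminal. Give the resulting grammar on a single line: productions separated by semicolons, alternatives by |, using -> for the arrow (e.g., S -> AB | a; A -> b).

Nullable set: {D}.
S -> eDe: D nullable, giving eDe | ee.
C -> Db: D nullable, giving Db | b.
Drop D -> λ.
D -> eeD: D nullable, giving ee | eeD.
Unchanged (no nullable symbols): S -> b; S -> bC; C -> e; D -> b.

S -> b | bC | ee | eDe; C -> b | e | Db; D -> b | ee | eeD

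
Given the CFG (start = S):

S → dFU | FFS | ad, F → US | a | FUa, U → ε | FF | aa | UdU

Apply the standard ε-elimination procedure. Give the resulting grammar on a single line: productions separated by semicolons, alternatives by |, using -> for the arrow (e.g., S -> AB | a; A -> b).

Nullable set: {U}.
S -> dFU: U nullable, giving dF | dFU.
F -> FUa: U nullable, giving FUa | Fa.
F -> US: U nullable, giving S | US.
Drop U -> ε.
U -> UdU: U, U nullable, giving Ud | UdU | d | dU.
Unchanged (no nullable symbols): S -> FFS; S -> ad; F -> a; U -> FF; U -> aa.

S -> ad | dF | FFS | dFU; F -> S | a | Fa | US | FUa; U -> d | FF | Ud | aa | dU | UdU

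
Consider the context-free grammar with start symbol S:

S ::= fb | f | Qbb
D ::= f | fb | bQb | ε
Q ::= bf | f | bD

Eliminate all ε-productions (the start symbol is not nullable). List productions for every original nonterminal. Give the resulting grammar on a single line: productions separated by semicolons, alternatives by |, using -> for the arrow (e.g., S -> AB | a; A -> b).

Nullable set: {D}.
Drop D -> ε.
Q -> bD: D nullable, giving b | bD.
Unchanged (no nullable symbols): S -> Qbb; S -> f; S -> fb; D -> bQb; D -> f; D -> fb; Q -> bf; Q -> f.

S -> f | fb | Qbb; D -> f | fb | bQb; Q -> b | f | bD | bf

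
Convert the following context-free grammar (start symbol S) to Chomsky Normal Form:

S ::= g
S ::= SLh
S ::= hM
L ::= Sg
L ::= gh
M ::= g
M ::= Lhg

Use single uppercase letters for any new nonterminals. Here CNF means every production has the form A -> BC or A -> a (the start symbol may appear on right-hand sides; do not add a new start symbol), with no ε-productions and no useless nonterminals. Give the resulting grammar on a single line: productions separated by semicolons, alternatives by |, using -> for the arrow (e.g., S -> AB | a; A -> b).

S -> g | BM | SD; A -> g; B -> h; C -> BA; D -> LB; L -> AB | SA; M -> g | LC

No ε-productions.
No unit productions to eliminate.
TERM: introduce A -> g, B -> h and substitute in every rule of length ≥2.
BIN: M -> LBA becomes M -> LC, C -> BA; S -> SLB becomes S -> SD, D -> LB.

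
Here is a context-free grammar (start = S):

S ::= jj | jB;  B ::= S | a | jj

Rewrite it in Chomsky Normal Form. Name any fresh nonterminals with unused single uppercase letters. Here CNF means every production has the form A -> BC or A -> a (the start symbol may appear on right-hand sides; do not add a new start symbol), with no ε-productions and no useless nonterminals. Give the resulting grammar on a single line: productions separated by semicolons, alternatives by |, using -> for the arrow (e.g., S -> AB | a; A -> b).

No ε-productions.
After unit-elimination: S -> jB | jj; B -> a | jB | jj.
TERM: introduce A -> j and substitute in every rule of length ≥2.

S -> AA | AB; A -> j; B -> a | AA | AB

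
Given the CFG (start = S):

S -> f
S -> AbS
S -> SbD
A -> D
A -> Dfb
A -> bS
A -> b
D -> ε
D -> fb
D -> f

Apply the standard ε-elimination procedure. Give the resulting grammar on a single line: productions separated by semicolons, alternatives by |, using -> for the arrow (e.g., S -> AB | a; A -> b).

S -> f | Sb | bS | AbS | SbD; A -> D | b | bS | fb | Dfb; D -> f | fb

Nullable set: {A, D}.
S -> AbS: A nullable, giving AbS | bS.
S -> SbD: D nullable, giving Sb | SbD.
A -> D: D nullable, giving D.
A -> Dfb: D nullable, giving Dfb | fb.
Drop D -> ε.
Unchanged (no nullable symbols): S -> f; A -> b; A -> bS; D -> f; D -> fb.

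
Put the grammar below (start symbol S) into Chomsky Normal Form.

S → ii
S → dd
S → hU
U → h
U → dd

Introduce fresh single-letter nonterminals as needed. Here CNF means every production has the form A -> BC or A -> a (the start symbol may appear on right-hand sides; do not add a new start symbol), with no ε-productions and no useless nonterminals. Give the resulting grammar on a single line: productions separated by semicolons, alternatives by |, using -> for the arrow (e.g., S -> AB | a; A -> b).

S -> AA | BU | CC; A -> d; B -> h; C -> i; U -> h | AA

No ε-productions.
No unit productions to eliminate.
TERM: introduce A -> d, B -> h, C -> i and substitute in every rule of length ≥2.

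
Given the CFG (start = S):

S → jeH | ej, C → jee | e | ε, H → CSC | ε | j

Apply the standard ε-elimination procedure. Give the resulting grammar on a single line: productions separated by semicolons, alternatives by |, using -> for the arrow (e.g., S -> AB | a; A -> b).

S -> ej | je | jeH; C -> e | jee; H -> S | j | CS | SC | CSC

Nullable set: {C, H}.
S -> jeH: H nullable, giving je | jeH.
Drop C -> ε.
Drop H -> ε.
H -> CSC: C, C nullable, giving CS | CSC | S | SC.
Unchanged (no nullable symbols): S -> ej; C -> e; C -> jee; H -> j.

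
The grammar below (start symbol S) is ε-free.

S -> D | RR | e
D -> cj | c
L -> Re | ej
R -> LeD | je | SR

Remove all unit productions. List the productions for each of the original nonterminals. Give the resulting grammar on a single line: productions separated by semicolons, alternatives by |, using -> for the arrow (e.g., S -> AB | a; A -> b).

S -> c | e | RR | cj; D -> c | cj; L -> Re | ej; R -> SR | je | LeD

Unit productions: S->D.
Unit pairs (A ⇒* B via units): (S,D).
S: inherits non-unit rules of {D, S} → RR | c | cj | e.
D: inherits non-unit rules of {D} → c | cj.
L: inherits non-unit rules of {L} → Re | ej.
R: inherits non-unit rules of {R} → LeD | SR | je.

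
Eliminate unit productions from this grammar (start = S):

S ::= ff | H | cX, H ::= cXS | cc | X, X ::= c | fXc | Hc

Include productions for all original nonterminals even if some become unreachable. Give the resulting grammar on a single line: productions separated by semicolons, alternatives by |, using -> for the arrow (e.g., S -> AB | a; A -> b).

Unit productions: H->X, S->H.
Unit pairs (A ⇒* B via units): (H,X), (S,H), (S,X).
S: inherits non-unit rules of {H, S, X} → Hc | c | cX | cXS | cc | fXc | ff.
H: inherits non-unit rules of {H, X} → Hc | c | cXS | cc | fXc.
X: inherits non-unit rules of {X} → Hc | c | fXc.

S -> c | Hc | cX | cc | ff | cXS | fXc; H -> c | Hc | cc | cXS | fXc; X -> c | Hc | fXc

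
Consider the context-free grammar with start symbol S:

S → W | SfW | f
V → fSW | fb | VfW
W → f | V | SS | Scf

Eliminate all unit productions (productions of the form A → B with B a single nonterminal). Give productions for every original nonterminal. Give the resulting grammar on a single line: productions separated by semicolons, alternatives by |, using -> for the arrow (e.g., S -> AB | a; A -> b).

S -> f | SS | fb | Scf | SfW | VfW | fSW; V -> fb | VfW | fSW; W -> f | SS | fb | Scf | VfW | fSW

Unit productions: S->W, W->V.
Unit pairs (A ⇒* B via units): (S,V), (S,W), (W,V).
S: inherits non-unit rules of {S, V, W} → SS | Scf | SfW | VfW | f | fSW | fb.
V: inherits non-unit rules of {V} → VfW | fSW | fb.
W: inherits non-unit rules of {V, W} → SS | Scf | VfW | f | fSW | fb.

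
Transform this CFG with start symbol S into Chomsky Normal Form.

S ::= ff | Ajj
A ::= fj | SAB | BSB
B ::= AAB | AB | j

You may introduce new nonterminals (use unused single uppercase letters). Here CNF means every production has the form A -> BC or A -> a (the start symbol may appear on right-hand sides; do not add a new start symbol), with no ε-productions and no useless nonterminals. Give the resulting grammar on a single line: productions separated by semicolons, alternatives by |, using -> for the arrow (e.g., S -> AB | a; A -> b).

S -> AH | CC; A -> BE | CD | SF; B -> j | AB | AG; C -> f; D -> j; E -> SB; F -> AB; G -> AB; H -> DD

No ε-productions.
No unit productions to eliminate.
TERM: introduce C -> f, D -> j and substitute in every rule of length ≥2.
BIN: A -> BSB becomes A -> BE, E -> SB; A -> SAB becomes A -> SF, F -> AB; B -> AAB becomes B -> AG, G -> AB; S -> ADD becomes S -> AH, H -> DD.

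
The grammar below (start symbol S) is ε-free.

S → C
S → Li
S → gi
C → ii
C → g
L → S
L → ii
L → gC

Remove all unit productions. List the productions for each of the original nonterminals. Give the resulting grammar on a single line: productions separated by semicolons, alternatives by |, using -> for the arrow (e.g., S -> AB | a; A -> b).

Unit productions: L->S, S->C.
Unit pairs (A ⇒* B via units): (L,C), (L,S), (S,C).
S: inherits non-unit rules of {C, S} → Li | g | gi | ii.
C: inherits non-unit rules of {C} → g | ii.
L: inherits non-unit rules of {C, L, S} → Li | g | gC | gi | ii.

S -> g | Li | gi | ii; C -> g | ii; L -> g | Li | gC | gi | ii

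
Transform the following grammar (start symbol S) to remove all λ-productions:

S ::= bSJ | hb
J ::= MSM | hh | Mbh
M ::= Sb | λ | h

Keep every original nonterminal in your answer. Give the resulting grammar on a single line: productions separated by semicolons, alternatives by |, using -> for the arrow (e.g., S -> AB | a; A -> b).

Nullable set: {M}.
J -> MSM: M, M nullable, giving MS | MSM | S | SM.
J -> Mbh: M nullable, giving Mbh | bh.
Drop M -> λ.
Unchanged (no nullable symbols): S -> bSJ; S -> hb; J -> hh; M -> Sb; M -> h.

S -> hb | bSJ; J -> S | MS | SM | bh | hh | MSM | Mbh; M -> h | Sb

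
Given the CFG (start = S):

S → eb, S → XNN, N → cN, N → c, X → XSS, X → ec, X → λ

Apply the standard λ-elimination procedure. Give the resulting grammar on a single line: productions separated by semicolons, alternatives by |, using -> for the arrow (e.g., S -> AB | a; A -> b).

Nullable set: {X}.
S -> XNN: X nullable, giving NN | XNN.
Drop X -> λ.
X -> XSS: X nullable, giving SS | XSS.
Unchanged (no nullable symbols): S -> eb; N -> c; N -> cN; X -> ec.

S -> NN | eb | XNN; N -> c | cN; X -> SS | ec | XSS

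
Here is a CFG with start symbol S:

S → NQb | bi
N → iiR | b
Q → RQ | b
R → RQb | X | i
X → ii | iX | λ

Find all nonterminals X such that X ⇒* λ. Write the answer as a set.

{R, X}

Directly nullable (have an ε-rule): {X}.
R is nullable via R -> X (every symbol on the right is already known nullable).
Not nullable: N, Q, S — each has a terminal in every rule's right-hand side or depends on a non-nullable symbol.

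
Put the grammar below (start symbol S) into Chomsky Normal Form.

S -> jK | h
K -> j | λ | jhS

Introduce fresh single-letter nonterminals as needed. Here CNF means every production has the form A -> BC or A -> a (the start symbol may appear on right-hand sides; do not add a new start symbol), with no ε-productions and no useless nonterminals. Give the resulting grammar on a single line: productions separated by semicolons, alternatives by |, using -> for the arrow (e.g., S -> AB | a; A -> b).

Nullable: {K}; after ε-elimination: S -> h | j | jK; K -> j | jhS.
No unit productions to eliminate.
TERM: introduce B -> h, A -> j and substitute in every rule of length ≥2.
BIN: K -> ABS becomes K -> AC, C -> BS.

S -> h | j | AK; A -> j; B -> h; C -> BS; K -> j | AC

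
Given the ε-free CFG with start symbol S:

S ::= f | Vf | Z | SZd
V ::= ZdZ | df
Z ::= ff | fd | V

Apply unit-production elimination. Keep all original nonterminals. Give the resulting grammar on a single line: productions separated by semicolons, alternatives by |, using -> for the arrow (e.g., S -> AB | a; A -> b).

S -> f | Vf | df | fd | ff | SZd | ZdZ; V -> df | ZdZ; Z -> df | fd | ff | ZdZ

Unit productions: S->Z, Z->V.
Unit pairs (A ⇒* B via units): (S,V), (S,Z), (Z,V).
S: inherits non-unit rules of {S, V, Z} → SZd | Vf | ZdZ | df | f | fd | ff.
V: inherits non-unit rules of {V} → ZdZ | df.
Z: inherits non-unit rules of {V, Z} → ZdZ | df | fd | ff.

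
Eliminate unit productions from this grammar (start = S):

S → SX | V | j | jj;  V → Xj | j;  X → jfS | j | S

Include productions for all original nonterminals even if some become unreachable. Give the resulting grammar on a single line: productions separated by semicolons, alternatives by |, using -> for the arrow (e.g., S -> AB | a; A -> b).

Unit productions: S->V, X->S.
Unit pairs (A ⇒* B via units): (S,V), (X,S), (X,V).
S: inherits non-unit rules of {S, V} → SX | Xj | j | jj.
V: inherits non-unit rules of {V} → Xj | j.
X: inherits non-unit rules of {S, V, X} → SX | Xj | j | jfS | jj.

S -> j | SX | Xj | jj; V -> j | Xj; X -> j | SX | Xj | jj | jfS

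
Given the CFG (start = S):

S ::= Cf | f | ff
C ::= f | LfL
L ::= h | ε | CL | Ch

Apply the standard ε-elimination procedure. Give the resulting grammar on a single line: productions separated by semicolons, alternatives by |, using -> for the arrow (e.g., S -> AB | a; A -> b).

S -> f | Cf | ff; C -> f | Lf | fL | LfL; L -> C | h | CL | Ch

Nullable set: {L}.
C -> LfL: L, L nullable, giving Lf | LfL | f | fL.
Drop L -> ε.
L -> CL: L nullable, giving C | CL.
Unchanged (no nullable symbols): S -> Cf; S -> f; S -> ff; C -> f; L -> Ch; L -> h.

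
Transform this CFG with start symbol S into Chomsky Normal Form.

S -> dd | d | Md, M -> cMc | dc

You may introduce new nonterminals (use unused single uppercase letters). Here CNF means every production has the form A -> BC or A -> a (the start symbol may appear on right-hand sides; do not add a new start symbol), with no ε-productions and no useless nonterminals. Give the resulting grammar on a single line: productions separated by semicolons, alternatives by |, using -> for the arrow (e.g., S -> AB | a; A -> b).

No ε-productions.
No unit productions to eliminate.
TERM: introduce A -> c, B -> d and substitute in every rule of length ≥2.
BIN: M -> AMA becomes M -> AC, C -> MA.

S -> d | BB | MB; A -> c; B -> d; C -> MA; M -> AC | BA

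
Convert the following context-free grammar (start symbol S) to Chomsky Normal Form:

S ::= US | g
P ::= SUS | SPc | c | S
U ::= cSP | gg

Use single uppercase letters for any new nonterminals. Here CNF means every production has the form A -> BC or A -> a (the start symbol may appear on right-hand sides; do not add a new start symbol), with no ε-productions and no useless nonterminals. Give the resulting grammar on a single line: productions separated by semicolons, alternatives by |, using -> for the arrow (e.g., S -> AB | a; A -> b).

S -> g | US; A -> c; B -> g; C -> PA; D -> US; E -> SP; P -> c | g | SC | SD | US; U -> AE | BB

No ε-productions.
After unit-elimination: S -> g | US; P -> c | g | US | SPc | SUS; U -> gg | cSP.
TERM: introduce A -> c, B -> g and substitute in every rule of length ≥2.
BIN: P -> SPA becomes P -> SC, C -> PA; P -> SUS becomes P -> SD, D -> US; U -> ASP becomes U -> AE, E -> SP.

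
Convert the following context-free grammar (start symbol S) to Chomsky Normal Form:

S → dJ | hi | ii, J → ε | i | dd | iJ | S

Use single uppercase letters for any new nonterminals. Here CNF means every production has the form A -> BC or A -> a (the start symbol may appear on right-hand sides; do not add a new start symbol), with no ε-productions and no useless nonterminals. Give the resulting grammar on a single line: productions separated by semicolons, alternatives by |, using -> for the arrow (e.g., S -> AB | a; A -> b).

S -> d | AJ | BC | CC; A -> d; B -> h; C -> i; J -> d | i | AA | AJ | BC | CC | CJ

Nullable: {J}; after ε-elimination: S -> d | dJ | hi | ii; J -> S | i | dd | iJ.
After unit-elimination: S -> d | dJ | hi | ii; J -> d | i | dJ | dd | hi | iJ | ii.
TERM: introduce A -> d, B -> h, C -> i and substitute in every rule of length ≥2.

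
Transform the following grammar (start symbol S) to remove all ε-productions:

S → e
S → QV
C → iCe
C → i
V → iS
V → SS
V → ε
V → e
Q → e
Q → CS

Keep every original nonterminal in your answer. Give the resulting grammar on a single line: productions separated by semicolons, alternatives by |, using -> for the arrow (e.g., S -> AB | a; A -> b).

Nullable set: {V}.
S -> QV: V nullable, giving Q | QV.
Drop V -> ε.
Unchanged (no nullable symbols): S -> e; C -> i; C -> iCe; Q -> CS; Q -> e; V -> SS; V -> e; V -> iS.

S -> Q | e | QV; C -> i | iCe; Q -> e | CS; V -> e | SS | iS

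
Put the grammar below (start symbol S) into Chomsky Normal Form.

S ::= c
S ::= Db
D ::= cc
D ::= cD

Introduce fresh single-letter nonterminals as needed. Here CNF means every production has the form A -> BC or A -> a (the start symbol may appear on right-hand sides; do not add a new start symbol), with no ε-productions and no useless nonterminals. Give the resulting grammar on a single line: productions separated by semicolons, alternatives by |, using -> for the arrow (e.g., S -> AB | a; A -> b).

S -> c | DB; A -> c; B -> b; D -> AA | AD

No ε-productions.
No unit productions to eliminate.
TERM: introduce B -> b, A -> c and substitute in every rule of length ≥2.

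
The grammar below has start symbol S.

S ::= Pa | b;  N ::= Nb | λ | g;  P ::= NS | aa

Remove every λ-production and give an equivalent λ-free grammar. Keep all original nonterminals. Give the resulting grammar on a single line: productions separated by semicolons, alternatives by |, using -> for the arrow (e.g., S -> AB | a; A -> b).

S -> b | Pa; N -> b | g | Nb; P -> S | NS | aa

Nullable set: {N}.
Drop N -> λ.
N -> Nb: N nullable, giving Nb | b.
P -> NS: N nullable, giving NS | S.
Unchanged (no nullable symbols): S -> Pa; S -> b; N -> g; P -> aa.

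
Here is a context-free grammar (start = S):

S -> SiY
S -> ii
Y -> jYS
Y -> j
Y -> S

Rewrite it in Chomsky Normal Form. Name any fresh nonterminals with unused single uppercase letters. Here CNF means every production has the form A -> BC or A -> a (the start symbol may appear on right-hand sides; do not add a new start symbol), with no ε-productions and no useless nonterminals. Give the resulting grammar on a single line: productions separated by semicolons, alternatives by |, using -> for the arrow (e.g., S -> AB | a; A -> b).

S -> AA | SC; A -> i; B -> j; C -> AY; D -> YS; E -> AY; Y -> j | AA | BD | SE

No ε-productions.
After unit-elimination: S -> ii | SiY; Y -> j | ii | SiY | jYS.
TERM: introduce A -> i, B -> j and substitute in every rule of length ≥2.
BIN: S -> SAY becomes S -> SC, C -> AY; Y -> BYS becomes Y -> BD, D -> YS; Y -> SAY becomes Y -> SE, E -> AY.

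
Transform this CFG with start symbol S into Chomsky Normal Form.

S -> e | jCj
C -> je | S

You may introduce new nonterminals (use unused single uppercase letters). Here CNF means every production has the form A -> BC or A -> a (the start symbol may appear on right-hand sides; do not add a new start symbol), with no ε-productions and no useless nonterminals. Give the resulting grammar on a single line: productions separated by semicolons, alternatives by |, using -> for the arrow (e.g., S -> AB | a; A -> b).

No ε-productions.
After unit-elimination: S -> e | jCj; C -> e | je | jCj.
TERM: introduce B -> e, A -> j and substitute in every rule of length ≥2.
BIN: C -> ACA becomes C -> AD, D -> CA; S -> ACA becomes S -> AE, E -> CA.

S -> e | AE; A -> j; B -> e; C -> e | AB | AD; D -> CA; E -> CA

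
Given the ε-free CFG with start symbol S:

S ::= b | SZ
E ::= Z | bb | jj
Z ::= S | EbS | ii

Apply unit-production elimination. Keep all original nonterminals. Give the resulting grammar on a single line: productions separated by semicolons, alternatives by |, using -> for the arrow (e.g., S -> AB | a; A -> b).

S -> b | SZ; E -> b | SZ | bb | ii | jj | EbS; Z -> b | SZ | ii | EbS

Unit productions: E->Z, Z->S.
Unit pairs (A ⇒* B via units): (E,S), (E,Z), (Z,S).
S: inherits non-unit rules of {S} → SZ | b.
E: inherits non-unit rules of {E, S, Z} → EbS | SZ | b | bb | ii | jj.
Z: inherits non-unit rules of {S, Z} → EbS | SZ | b | ii.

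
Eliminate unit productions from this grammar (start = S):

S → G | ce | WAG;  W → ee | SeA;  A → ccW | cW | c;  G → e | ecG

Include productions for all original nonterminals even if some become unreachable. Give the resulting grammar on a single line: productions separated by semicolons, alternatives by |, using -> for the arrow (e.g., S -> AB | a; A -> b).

Unit productions: S->G.
Unit pairs (A ⇒* B via units): (S,G).
S: inherits non-unit rules of {G, S} → WAG | ce | e | ecG.
A: inherits non-unit rules of {A} → c | cW | ccW.
G: inherits non-unit rules of {G} → e | ecG.
W: inherits non-unit rules of {W} → SeA | ee.

S -> e | ce | WAG | ecG; A -> c | cW | ccW; G -> e | ecG; W -> ee | SeA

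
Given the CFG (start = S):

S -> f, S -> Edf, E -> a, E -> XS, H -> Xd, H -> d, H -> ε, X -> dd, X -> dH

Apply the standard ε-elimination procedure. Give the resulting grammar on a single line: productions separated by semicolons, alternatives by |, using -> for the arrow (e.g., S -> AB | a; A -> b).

Nullable set: {H}.
Drop H -> ε.
X -> dH: H nullable, giving d | dH.
Unchanged (no nullable symbols): S -> Edf; S -> f; E -> XS; E -> a; H -> Xd; H -> d; X -> dd.

S -> f | Edf; E -> a | XS; H -> d | Xd; X -> d | dH | dd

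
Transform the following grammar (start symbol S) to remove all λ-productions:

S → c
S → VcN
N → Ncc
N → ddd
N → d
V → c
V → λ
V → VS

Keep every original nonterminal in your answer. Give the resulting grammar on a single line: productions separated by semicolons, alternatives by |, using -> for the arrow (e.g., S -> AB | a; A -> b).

Nullable set: {V}.
S -> VcN: V nullable, giving VcN | cN.
Drop V -> λ.
V -> VS: V nullable, giving S | VS.
Unchanged (no nullable symbols): S -> c; N -> Ncc; N -> d; N -> ddd; V -> c.

S -> c | cN | VcN; N -> d | Ncc | ddd; V -> S | c | VS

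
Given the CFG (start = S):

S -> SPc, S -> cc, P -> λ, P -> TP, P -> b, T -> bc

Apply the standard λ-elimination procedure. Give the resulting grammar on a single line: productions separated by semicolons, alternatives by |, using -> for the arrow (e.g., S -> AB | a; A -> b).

S -> Sc | cc | SPc; P -> T | b | TP; T -> bc

Nullable set: {P}.
S -> SPc: P nullable, giving SPc | Sc.
Drop P -> λ.
P -> TP: P nullable, giving T | TP.
Unchanged (no nullable symbols): S -> cc; P -> b; T -> bc.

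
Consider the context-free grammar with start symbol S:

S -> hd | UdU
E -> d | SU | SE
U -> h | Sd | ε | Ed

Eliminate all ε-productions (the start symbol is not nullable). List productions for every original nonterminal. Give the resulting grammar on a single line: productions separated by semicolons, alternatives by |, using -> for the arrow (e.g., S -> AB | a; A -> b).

Nullable set: {U}.
S -> UdU: U, U nullable, giving Ud | UdU | d | dU.
E -> SU: U nullable, giving S | SU.
Drop U -> ε.
Unchanged (no nullable symbols): S -> hd; E -> SE; E -> d; U -> Ed; U -> Sd; U -> h.

S -> d | Ud | dU | hd | UdU; E -> S | d | SE | SU; U -> h | Ed | Sd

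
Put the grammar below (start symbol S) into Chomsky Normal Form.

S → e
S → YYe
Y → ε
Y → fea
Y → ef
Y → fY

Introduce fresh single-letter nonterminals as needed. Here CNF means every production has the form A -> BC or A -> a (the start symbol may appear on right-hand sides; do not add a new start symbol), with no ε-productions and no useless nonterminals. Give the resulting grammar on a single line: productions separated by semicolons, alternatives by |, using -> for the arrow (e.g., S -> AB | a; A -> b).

S -> e | YA | YD; A -> e; B -> f; C -> a; D -> YA; E -> AC; Y -> f | AB | BE | BY

Nullable: {Y}; after ε-elimination: S -> e | Ye | YYe; Y -> f | ef | fY | fea.
No unit productions to eliminate.
TERM: introduce C -> a, A -> e, B -> f and substitute in every rule of length ≥2.
BIN: S -> YYA becomes S -> YD, D -> YA; Y -> BAC becomes Y -> BE, E -> AC.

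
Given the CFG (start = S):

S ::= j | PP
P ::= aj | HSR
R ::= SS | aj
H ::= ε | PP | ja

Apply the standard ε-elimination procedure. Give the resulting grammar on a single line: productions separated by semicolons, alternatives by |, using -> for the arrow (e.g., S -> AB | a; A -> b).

Nullable set: {H}.
Drop H -> ε.
P -> HSR: H nullable, giving HSR | SR.
Unchanged (no nullable symbols): S -> PP; S -> j; H -> PP; H -> ja; P -> aj; R -> SS; R -> aj.

S -> j | PP; H -> PP | ja; P -> SR | aj | HSR; R -> SS | aj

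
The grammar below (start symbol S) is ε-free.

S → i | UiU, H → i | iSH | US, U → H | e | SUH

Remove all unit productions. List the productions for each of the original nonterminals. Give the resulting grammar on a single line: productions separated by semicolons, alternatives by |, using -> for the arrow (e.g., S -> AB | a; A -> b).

S -> i | UiU; H -> i | US | iSH; U -> e | i | US | SUH | iSH

Unit productions: U->H.
Unit pairs (A ⇒* B via units): (U,H).
S: inherits non-unit rules of {S} → UiU | i.
H: inherits non-unit rules of {H} → US | i | iSH.
U: inherits non-unit rules of {H, U} → SUH | US | e | i | iSH.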